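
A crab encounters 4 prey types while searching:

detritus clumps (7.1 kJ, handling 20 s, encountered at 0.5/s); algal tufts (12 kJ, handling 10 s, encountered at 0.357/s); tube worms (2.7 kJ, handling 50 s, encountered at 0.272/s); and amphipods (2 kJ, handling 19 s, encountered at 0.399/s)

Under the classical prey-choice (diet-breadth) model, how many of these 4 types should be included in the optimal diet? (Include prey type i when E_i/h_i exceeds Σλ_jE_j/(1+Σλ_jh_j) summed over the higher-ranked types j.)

Rank by E/h (kJ/s): algal tufts 1.2, detritus clumps 0.355, amphipods 0.105, tube worms 0.054. Include each in turn until the next type's E/h falls below the running intake rate.
Rate on top 1: 0.9374. detritus clumps: 0.355 < 0.9374 → exclude; stop.
Optimal diet: algal tufts — 1 of 4 types.

1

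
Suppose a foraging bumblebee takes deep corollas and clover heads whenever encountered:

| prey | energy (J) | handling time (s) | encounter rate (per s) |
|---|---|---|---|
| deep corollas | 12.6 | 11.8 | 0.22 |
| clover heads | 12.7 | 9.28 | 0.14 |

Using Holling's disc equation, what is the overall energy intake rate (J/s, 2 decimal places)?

0.93 J/s

R = (0.22×12.6 + 0.14×12.7) / (1 + 0.22×11.8 + 0.14×9.28) = 4.55/4.895 = 0.9295 J/s.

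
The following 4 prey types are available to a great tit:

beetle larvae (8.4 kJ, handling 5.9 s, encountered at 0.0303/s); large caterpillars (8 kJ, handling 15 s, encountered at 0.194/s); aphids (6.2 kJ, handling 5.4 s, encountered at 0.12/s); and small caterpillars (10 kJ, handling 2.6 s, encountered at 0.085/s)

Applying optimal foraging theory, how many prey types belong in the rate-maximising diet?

E/h in descending order: small caterpillars 3.85, beetle larvae 1.42, aphids 1.15, large caterpillars 0.533 kJ/s. The optimal diet is the largest prefix of this list for which every included type satisfies E_i/h_i > R on the types above it.
Rate on top 1: 0.6962. beetle larvae: 1.42 > 0.6962 → include.
Rate on top 2: 0.7891. aphids: 1.15 > 0.7891 → include.
Rate on top 3: 0.9027. large caterpillars: 0.533 < 0.9027 → exclude; stop.
Optimal diet: small caterpillars, beetle larvae, aphids — 3 of 4 types.

3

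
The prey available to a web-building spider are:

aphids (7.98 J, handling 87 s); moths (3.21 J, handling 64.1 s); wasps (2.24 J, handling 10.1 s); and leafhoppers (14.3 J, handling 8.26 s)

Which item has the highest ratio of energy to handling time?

leafhoppers

Profitability E/h (J/s): aphids = 7.98/87 = 0.0917, moths = 3.21/64.1 = 0.0501, wasps = 2.24/10.1 = 0.222, leafhoppers = 14.3/8.26 = 1.73.
Ranked: leafhoppers > wasps > aphids > moths.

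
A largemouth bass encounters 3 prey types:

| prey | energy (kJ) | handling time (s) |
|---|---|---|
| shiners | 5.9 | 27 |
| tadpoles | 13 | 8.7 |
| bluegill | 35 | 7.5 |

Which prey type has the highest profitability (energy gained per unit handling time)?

bluegill

In descending order of E/h:
bluegill: 35/7.5 = 4.67 kJ/s
tadpoles: 13/8.7 = 1.49 kJ/s
shiners: 5.9/27 = 0.219 kJ/s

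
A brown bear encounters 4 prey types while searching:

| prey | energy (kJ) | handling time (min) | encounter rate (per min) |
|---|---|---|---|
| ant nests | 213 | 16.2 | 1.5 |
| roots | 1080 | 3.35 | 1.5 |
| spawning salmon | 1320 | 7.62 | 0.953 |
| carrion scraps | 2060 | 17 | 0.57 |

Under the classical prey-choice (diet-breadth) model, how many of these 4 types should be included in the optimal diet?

1

Profitabilities (E/h, kJ/min): roots 322, spawning salmon 173, carrion scraps 121, ant nests 13.1. Add prey in this order while the next type's profitability exceeds the intake rate on those already taken.
Rate on top 1: 268.9. spawning salmon: 173 < 268.9 → exclude; stop.
Optimal diet: roots — 1 of 4 types.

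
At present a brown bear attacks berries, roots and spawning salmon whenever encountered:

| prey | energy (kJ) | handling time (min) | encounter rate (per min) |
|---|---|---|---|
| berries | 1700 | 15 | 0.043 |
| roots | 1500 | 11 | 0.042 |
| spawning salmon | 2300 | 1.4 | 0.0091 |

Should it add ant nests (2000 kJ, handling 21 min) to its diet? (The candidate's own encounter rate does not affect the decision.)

Current rate: (0.043×1700 + 0.042×1500 + 0.0091×2300)/(1 + 0.043×15 + 0.042×11 + 0.0091×1.4) = 74.08 kJ/min.
Profitability of ant nests: 2000/21 = 95.24 kJ/min.
Since 95.24 > R, including ant nests increases the long-run rate.

Yes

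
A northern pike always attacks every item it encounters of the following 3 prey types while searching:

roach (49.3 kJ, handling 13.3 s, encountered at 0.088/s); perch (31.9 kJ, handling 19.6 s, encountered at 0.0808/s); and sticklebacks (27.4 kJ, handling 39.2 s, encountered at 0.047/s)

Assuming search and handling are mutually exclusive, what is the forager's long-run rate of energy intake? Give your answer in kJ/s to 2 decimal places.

1.47 kJ/s

Energy encountered per unit search time: 0.088×49.3 + 0.0808×31.9 + 0.047×27.4 = 8.204 kJ/s.
Handling time per unit search time: 0.088×13.3 + 0.0808×19.6 + 0.047×39.2 = 4.596.
Rate = 8.204/(1 + 4.596) = 1.466 kJ/s.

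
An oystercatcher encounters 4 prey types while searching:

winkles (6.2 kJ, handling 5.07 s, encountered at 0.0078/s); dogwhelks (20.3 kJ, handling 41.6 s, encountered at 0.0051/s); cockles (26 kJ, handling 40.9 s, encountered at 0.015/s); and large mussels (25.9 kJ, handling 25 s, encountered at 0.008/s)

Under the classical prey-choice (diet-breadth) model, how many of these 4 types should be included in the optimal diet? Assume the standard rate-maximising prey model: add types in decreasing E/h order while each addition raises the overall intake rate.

Profitabilities (E/h, kJ/s): winkles 1.22, large mussels 1.04, cockles 0.636, dogwhelks 0.488. Add prey in this order while the next type's profitability exceeds the intake rate on those already taken.
Rate on top 1: 0.04652. large mussels: 1.04 > 0.04652 → include.
Rate on top 2: 0.2062. cockles: 0.636 > 0.2062 → include.
Rate on top 3: 0.3484. dogwhelks: 0.488 > 0.3484 → include.
Optimal diet: winkles, large mussels, cockles, dogwhelks — 4 of 4 types.

4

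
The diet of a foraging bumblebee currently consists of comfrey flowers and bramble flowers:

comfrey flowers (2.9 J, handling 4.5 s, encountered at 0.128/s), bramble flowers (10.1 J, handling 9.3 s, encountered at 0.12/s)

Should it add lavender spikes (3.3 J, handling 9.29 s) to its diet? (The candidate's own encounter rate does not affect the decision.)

Intake rate on the current diet: R = (0.128×2.9 + 0.12×10.1) / (1 + 0.128×4.5 + 0.12×9.3) = 1.583/2.692 = 0.5881 J/s.
Profitability of lavender spikes: 3.3/9.29 = 0.3552 J/s.
0.3552 < 0.5881, so adding lavender spikes would lower the average — exclude it.

No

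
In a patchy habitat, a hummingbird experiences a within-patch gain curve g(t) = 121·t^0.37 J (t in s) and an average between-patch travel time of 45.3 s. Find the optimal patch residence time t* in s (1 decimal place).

Optimal t* satisfies g'(t*) = g(t*)/(T + t*).
g'(t) = 0.37·121·t^-0.63. Setting 0.37·121·t^-0.63 = 121·t^0.37/(45.3+t) gives 0.37(45.3+t) = t, so 0.63·t = 0.37×45.3.
t* = 0.37×45.3/0.63 = 26.6 s.

26.6 s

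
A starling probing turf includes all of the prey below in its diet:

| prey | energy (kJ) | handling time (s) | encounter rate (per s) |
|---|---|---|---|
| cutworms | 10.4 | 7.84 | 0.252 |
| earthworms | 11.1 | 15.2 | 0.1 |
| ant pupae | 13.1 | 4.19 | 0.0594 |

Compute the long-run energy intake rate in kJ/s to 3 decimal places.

Energy encountered per unit search time: 0.252×10.4 + 0.1×11.1 + 0.0594×13.1 = 4.509 kJ/s.
Handling time per unit search time: 0.252×7.84 + 0.1×15.2 + 0.0594×4.19 = 3.745.
Rate = 4.509/(1 + 3.745) = 0.9503 kJ/s.

0.950 kJ/s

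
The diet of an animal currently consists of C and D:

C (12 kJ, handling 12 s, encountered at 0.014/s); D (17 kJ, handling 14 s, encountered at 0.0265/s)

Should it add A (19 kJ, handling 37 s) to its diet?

Yes

On C and D alone, R = ΣλE/(1+Σλh) = 0.6185/1.539 = 0.4019 kJ/s.
A: E/h = 19/37 = 0.5135 kJ/s.
Since 0.5135 > R, including A increases the long-run rate.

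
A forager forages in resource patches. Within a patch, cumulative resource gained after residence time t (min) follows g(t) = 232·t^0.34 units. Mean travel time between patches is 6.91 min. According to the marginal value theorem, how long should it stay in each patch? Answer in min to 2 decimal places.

3.56 min

Optimal t* satisfies g'(t*) = g(t*)/(T + t*).
g'(t) = 0.34·232·t^-0.66. Setting 0.34·232·t^-0.66 = 232·t^0.34/(6.91+t) gives 0.34(6.91+t) = t, so 0.66·t = 0.34×6.91.
t* = 0.34×6.91/0.66 = 3.56 min.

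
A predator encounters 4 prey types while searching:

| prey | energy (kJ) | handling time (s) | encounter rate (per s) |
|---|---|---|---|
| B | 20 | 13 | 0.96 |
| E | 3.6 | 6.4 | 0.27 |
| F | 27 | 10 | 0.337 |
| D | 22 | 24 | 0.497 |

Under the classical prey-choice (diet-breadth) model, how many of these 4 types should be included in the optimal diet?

Rank by E/h (kJ/s): F 2.7, B 1.54, D 0.917, E 0.562. Include each in turn until the next type's E/h falls below the running intake rate.
Rate on top 1: 2.082. B: 1.54 < 2.082 → exclude; stop.
Optimal diet: F — 1 of 4 types.

1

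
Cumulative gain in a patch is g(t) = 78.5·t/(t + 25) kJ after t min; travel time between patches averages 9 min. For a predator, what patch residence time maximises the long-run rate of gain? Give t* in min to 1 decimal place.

Optimal t* satisfies g'(t*) = g(t*)/(T + t*).
g'(t) = 78.5·25/(t + 25)². Setting 78.5·25/(t+25)² = 78.5t/[(t+25)(9+t)] gives 25(9+t) = t(t+25), so t² = 25×9 = 225.
t* = √225 = 15 min.

15.0 min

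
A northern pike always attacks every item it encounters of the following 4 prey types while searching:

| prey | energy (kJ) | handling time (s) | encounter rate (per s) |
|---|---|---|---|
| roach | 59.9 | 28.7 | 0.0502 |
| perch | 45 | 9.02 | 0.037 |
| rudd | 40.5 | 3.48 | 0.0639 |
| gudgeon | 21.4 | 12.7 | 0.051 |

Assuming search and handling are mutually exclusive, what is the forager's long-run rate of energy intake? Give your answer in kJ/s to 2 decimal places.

R = Σλ_iE_i / (1 + Σλ_ih_i)
Numerator: 0.0502×59.9 + 0.037×45 + 0.0639×40.5 + 0.051×21.4 = 8.351
Denominator: 1 + 0.0502×28.7 + 0.037×9.02 + 0.0639×3.48 + 0.051×12.7 = 3.645
R = 8.351/3.645 = 2.291 kJ/s

2.29 kJ/s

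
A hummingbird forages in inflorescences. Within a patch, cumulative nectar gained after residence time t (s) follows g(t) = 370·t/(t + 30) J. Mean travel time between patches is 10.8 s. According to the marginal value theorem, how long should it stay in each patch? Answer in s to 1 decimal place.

18.0 s

Optimal t* satisfies g'(t*) = g(t*)/(T + t*).
g'(t) = 370·30/(t + 30)². Setting 370·30/(t+30)² = 370t/[(t+30)(10.8+t)] gives 30(10.8+t) = t(t+30), so t² = 30×10.8 = 324.
t* = √324 = 18 s.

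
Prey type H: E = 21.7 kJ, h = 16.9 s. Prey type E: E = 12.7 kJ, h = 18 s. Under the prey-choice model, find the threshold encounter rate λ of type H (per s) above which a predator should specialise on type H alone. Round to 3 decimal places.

0.072 per s

The zero-one rule: include type E iff E₂/h₂ > λE₁/(1+λh₁). Equality gives the switch point.
λE₁h₂ = E₂ + λE₂h₁ ⇒ λ = E₂/(E₁h₂ − E₂h₁) = 12.7/(390.6 − 214.6) = 0.07217 per s.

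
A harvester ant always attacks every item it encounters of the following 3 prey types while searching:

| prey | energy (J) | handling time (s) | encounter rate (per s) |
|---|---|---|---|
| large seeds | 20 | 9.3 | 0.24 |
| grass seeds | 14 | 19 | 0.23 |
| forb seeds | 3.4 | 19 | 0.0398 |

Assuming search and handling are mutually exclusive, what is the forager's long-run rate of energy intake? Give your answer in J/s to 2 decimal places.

R = Σλ_iE_i / (1 + Σλ_ih_i)
Numerator: 0.24×20 + 0.23×14 + 0.0398×3.4 = 8.155
Denominator: 1 + 0.24×9.3 + 0.23×19 + 0.0398×19 = 8.358
R = 8.155/8.358 = 0.9757 J/s

0.98 J/s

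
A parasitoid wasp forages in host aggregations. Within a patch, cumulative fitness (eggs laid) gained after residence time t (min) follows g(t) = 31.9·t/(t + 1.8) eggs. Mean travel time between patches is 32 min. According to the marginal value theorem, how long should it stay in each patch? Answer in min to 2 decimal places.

Optimal t* satisfies g'(t*) = g(t*)/(T + t*).
g'(t) = 31.9·1.8/(t + 1.8)². Setting 31.9·1.8/(t+1.8)² = 31.9t/[(t+1.8)(32+t)] gives 1.8(32+t) = t(t+1.8), so t² = 1.8×32 = 57.6.
t* = √57.6 = 7.589 min.

7.59 min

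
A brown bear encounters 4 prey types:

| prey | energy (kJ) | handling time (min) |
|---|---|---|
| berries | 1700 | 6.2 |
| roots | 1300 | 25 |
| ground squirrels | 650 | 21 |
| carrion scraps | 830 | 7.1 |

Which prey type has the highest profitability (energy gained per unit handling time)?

Profitability E/h (kJ/min): berries = 1700/6.2 = 274, roots = 1300/25 = 52, ground squirrels = 650/21 = 31, carrion scraps = 830/7.1 = 117.
Ranked: berries > carrion scraps > roots > ground squirrels.

berries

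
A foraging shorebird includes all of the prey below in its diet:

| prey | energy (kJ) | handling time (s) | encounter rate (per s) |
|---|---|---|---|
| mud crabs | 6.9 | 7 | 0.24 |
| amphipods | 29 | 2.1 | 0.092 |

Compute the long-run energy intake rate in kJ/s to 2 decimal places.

R = (0.24×6.9 + 0.092×29) / (1 + 0.24×7 + 0.092×2.1) = 4.324/2.873 = 1.505 kJ/s.

1.50 kJ/s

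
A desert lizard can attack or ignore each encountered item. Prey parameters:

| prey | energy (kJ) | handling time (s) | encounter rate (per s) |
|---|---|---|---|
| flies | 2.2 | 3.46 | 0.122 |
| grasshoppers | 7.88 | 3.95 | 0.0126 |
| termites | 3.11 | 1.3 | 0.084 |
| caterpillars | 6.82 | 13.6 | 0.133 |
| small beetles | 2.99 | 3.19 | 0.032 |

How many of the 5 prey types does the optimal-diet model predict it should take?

5

Profitabilities (E/h, kJ/s): termites 2.39, grasshoppers 1.99, small beetles 0.937, flies 0.636, caterpillars 0.501. Add prey in this order while the next type's profitability exceeds the intake rate on those already taken.
Rate on top 1: 0.2355. grasshoppers: 1.99 > 0.2355 → include.
Rate on top 2: 0.3111. small beetles: 0.937 > 0.3111 → include.
Rate on top 3: 0.3618. flies: 0.636 > 0.3618 → include.
Rate on top 4: 0.4305. caterpillars: 0.501 > 0.4305 → include.
Optimal diet: termites, grasshoppers, small beetles, flies, caterpillars — 5 of 5 types.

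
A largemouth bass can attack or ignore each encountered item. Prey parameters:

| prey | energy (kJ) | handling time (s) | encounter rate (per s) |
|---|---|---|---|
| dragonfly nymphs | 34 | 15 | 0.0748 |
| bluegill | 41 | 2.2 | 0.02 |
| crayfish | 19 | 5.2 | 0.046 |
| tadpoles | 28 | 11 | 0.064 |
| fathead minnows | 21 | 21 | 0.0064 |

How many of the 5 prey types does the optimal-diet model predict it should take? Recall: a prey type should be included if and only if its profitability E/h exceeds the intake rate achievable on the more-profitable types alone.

4

Profitabilities (E/h, kJ/s): bluegill 18.6, crayfish 3.65, tadpoles 2.55, dragonfly nymphs 2.27, fathead minnows 1. Add prey in this order while the next type's profitability exceeds the intake rate on those already taken.
Rate on top 1: 0.7854. crayfish: 3.65 > 0.7854 → include.
Rate on top 2: 1.32. tadpoles: 2.55 > 1.32 → include.
Rate on top 3: 1.754. dragonfly nymphs: 2.27 > 1.754 → include.
Rate on top 4: 1.939. fathead minnows: 1 < 1.939 → exclude; stop.
Optimal diet: bluegill, crayfish, tadpoles, dragonfly nymphs — 4 of 5 types.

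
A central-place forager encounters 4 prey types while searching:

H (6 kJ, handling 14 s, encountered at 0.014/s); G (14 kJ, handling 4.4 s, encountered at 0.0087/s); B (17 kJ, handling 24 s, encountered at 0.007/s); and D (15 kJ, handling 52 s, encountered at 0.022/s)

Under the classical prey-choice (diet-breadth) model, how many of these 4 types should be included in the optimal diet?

4

E/h in descending order: G 3.18, B 0.708, H 0.429, D 0.288 kJ/s. The optimal diet is the largest prefix of this list for which every included type satisfies E_i/h_i > R on the types above it.
Rate on top 1: 0.1173. B: 0.708 > 0.1173 → include.
Rate on top 2: 0.1996. H: 0.429 > 0.1996 → include.
Rate on top 3: 0.2316. D: 0.288 > 0.2316 → include.
Optimal diet: G, B, H, D — 4 of 4 types.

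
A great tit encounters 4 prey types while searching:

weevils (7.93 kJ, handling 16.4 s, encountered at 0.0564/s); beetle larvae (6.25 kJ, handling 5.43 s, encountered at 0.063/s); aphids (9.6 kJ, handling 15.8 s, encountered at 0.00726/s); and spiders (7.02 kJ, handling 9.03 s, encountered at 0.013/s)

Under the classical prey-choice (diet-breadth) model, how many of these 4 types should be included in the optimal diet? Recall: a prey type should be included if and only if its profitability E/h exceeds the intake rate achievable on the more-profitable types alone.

Rank by E/h (kJ/s): beetle larvae 1.15, spiders 0.777, aphids 0.608, weevils 0.484. Include each in turn until the next type's E/h falls below the running intake rate.
Rate on top 1: 0.2934. spiders: 0.777 > 0.2934 → include.
Rate on top 2: 0.3323. aphids: 0.608 > 0.3323 → include.
Rate on top 3: 0.3524. weevils: 0.484 > 0.3524 → include.
Optimal diet: beetle larvae, spiders, aphids, weevils — 4 of 4 types.

4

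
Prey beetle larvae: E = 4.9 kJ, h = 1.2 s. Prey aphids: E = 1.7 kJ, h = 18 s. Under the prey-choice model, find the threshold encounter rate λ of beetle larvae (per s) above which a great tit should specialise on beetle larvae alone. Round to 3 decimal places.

Drop aphids once their profitability E₂/h₂ falls below the rate achievable on beetle larvae alone: E₂/h₂ = λE₁/(1 + λh₁).
Solve for λ: λE₁h₂ = E₂(1 + λh₁) → λ(E₁h₂ − E₂h₁) = E₂ → λ = E₂/(E₁h₂ − E₂h₁).
λ = 1.7/(4.9×18 − 1.7×1.2) = 1.7/86.16 = 0.01973 per s.

0.020 per s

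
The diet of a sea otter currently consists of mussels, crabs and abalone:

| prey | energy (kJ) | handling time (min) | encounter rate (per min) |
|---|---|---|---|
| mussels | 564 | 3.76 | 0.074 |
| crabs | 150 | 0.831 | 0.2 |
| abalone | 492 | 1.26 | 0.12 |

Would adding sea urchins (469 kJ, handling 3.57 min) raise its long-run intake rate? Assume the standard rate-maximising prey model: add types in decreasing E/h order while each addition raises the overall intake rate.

Yes

Intake rate on the current diet: R = (0.074×564 + 0.2×150 + 0.12×492) / (1 + 0.074×3.76 + 0.2×0.831 + 0.12×1.26) = 130.8/1.596 = 81.96 kJ/min.
Profitability of sea urchins: 469/3.57 = 131.4 kJ/min.
Since 131.4 > R, including sea urchins increases the long-run rate.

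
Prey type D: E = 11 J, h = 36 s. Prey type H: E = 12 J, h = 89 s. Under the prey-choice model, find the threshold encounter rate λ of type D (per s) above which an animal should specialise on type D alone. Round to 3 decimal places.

0.022 per s

At the threshold, the rate on type D alone equals the profitability of type H: λ·11/(1 + λ·36) = 12/89 = 0.1348.
Rearranging, λ(11 − 0.1348×36) = 0.1348, so λ = 0.1348/6.146 = 0.02194 per s.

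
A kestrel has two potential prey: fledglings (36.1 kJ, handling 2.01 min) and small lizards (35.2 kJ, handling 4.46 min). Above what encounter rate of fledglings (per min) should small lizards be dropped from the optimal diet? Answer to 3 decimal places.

0.390 per min

Drop small lizards once their profitability E₂/h₂ falls below the rate achievable on fledglings alone: E₂/h₂ = λE₁/(1 + λh₁).
Solve for λ: λE₁h₂ = E₂(1 + λh₁) → λ(E₁h₂ − E₂h₁) = E₂ → λ = E₂/(E₁h₂ − E₂h₁).
λ = 35.2/(36.1×4.46 − 35.2×2.01) = 35.2/90.25 = 0.39 per min.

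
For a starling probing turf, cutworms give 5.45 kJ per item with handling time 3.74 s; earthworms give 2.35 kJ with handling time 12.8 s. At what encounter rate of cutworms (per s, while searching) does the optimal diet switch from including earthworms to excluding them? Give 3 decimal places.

0.039 per s

Drop earthworms once their profitability E₂/h₂ falls below the rate achievable on cutworms alone: E₂/h₂ = λE₁/(1 + λh₁).
Solve for λ: λE₁h₂ = E₂(1 + λh₁) → λ(E₁h₂ − E₂h₁) = E₂ → λ = E₂/(E₁h₂ − E₂h₁).
λ = 2.35/(5.45×12.8 − 2.35×3.74) = 2.35/60.97 = 0.03854 per s.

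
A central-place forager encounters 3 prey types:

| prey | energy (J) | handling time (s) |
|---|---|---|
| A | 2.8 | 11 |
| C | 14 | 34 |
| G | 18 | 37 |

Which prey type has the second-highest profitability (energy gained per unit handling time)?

C

In descending order of E/h:
G: 18/37 = 0.486 J/s
C: 14/34 = 0.412 J/s
A: 2.8/11 = 0.255 J/s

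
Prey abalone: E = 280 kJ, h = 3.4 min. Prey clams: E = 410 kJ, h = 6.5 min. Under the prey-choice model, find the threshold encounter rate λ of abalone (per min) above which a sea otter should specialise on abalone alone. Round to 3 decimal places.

The zero-one rule: include clams iff E₂/h₂ > λE₁/(1+λh₁). Equality gives the switch point.
λE₁h₂ = E₂ + λE₂h₁ ⇒ λ = E₂/(E₁h₂ − E₂h₁) = 410/(1820 − 1394) = 0.9624 per min.

0.962 per min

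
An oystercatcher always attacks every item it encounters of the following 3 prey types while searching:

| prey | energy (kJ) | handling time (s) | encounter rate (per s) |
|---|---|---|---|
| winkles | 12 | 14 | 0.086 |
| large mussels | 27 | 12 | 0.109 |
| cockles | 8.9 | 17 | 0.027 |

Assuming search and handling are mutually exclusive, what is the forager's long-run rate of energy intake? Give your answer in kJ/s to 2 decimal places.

R = (0.086×12 + 0.109×27 + 0.027×8.9) / (1 + 0.086×14 + 0.109×12 + 0.027×17) = 4.215/3.971 = 1.062 kJ/s.

1.06 kJ/s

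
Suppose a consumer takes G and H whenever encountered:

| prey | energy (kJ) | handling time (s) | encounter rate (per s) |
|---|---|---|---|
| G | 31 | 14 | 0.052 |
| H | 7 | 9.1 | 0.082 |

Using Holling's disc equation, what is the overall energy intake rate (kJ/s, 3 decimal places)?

0.884 kJ/s

R = Σλ_iE_i / (1 + Σλ_ih_i)
Numerator: 0.052×31 + 0.082×7 = 2.186
Denominator: 1 + 0.052×14 + 0.082×9.1 = 2.474
R = 2.186/2.474 = 0.8835 kJ/s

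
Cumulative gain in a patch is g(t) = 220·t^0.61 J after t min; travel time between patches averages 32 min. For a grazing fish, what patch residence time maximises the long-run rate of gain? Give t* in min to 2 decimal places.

Maximise g(t)/(T+t): set derivative to zero → g'(t)(T+t) = g(t).
g'(t) = 0.61·220·t^-0.39. Setting 0.61·220·t^-0.39 = 220·t^0.61/(32+t) gives 0.61(32+t) = t, so 0.39·t = 0.61×32.
t* = 0.61×32/0.39 = 50.05 min.

50.05 min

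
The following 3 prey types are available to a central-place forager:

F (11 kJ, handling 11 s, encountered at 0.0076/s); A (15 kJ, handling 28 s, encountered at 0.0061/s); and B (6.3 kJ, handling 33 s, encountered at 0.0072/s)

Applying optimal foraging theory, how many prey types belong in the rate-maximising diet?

3

Rank by E/h (kJ/s): F 1, A 0.536, B 0.191. Include each in turn until the next type's E/h falls below the running intake rate.
Rate on top 1: 0.07715. A: 0.536 > 0.07715 → include.
Rate on top 2: 0.1396. B: 0.191 > 0.1396 → include.
Optimal diet: F, A, B — 3 of 3 types.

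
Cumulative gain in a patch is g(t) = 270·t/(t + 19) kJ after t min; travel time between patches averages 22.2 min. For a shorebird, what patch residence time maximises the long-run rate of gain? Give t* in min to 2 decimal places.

Maximise g(t)/(T+t): set derivative to zero → g'(t)(T+t) = g(t).
g'(t) = 270·19/(t + 19)². Setting 270·19/(t+19)² = 270t/[(t+19)(22.2+t)] gives 19(22.2+t) = t(t+19), so t² = 19×22.2 = 421.8.
t* = √421.8 = 20.54 min.

20.54 min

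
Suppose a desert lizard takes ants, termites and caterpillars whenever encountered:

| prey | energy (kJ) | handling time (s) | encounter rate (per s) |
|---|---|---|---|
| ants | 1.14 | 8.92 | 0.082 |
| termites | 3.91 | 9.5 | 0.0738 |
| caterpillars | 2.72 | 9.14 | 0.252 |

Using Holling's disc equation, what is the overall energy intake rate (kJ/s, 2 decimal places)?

R = (0.082×1.14 + 0.0738×3.91 + 0.252×2.72) / (1 + 0.082×8.92 + 0.0738×9.5 + 0.252×9.14) = 1.067/4.736 = 0.2254 kJ/s.

0.23 kJ/s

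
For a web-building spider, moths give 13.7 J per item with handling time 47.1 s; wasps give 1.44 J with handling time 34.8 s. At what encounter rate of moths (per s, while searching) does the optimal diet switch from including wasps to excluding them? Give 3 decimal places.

0.004 per s

Drop wasps once their profitability E₂/h₂ falls below the rate achievable on moths alone: E₂/h₂ = λE₁/(1 + λh₁).
Solve for λ: λE₁h₂ = E₂(1 + λh₁) → λ(E₁h₂ − E₂h₁) = E₂ → λ = E₂/(E₁h₂ − E₂h₁).
λ = 1.44/(13.7×34.8 − 1.44×47.1) = 1.44/408.9 = 0.003521 per s.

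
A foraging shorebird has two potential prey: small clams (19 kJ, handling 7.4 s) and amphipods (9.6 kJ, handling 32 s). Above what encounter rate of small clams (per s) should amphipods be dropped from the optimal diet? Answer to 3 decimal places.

0.018 per s

The zero-one rule: include amphipods iff E₂/h₂ > λE₁/(1+λh₁). Equality gives the switch point.
λE₁h₂ = E₂ + λE₂h₁ ⇒ λ = E₂/(E₁h₂ − E₂h₁) = 9.6/(608 − 71.04) = 0.01788 per s.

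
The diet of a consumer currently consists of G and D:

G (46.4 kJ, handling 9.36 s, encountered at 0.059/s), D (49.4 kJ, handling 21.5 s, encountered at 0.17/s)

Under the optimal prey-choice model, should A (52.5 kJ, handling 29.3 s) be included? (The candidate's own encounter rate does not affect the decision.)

No

On G and D alone, R = ΣλE/(1+Σλh) = 11.14/5.207 = 2.138 kJ/s.
A: E/h = 52.5/29.3 = 1.792 kJ/s.
Since 1.792 < R, time spent handling A is better spent searching.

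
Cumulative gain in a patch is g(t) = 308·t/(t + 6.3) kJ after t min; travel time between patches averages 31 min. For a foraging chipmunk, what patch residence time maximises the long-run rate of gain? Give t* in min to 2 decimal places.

Optimal t* satisfies g'(t*) = g(t*)/(T + t*).
g'(t) = 308·6.3/(t + 6.3)². Setting 308·6.3/(t+6.3)² = 308t/[(t+6.3)(31+t)] gives 6.3(31+t) = t(t+6.3), so t² = 6.3×31 = 195.3.
t* = √195.3 = 13.97 min.

13.97 min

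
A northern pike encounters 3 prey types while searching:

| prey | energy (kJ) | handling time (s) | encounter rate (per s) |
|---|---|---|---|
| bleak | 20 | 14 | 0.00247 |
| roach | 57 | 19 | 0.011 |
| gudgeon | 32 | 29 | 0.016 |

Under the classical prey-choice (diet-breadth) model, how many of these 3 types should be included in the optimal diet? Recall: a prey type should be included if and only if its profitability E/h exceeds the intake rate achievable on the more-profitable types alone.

3

Rank by E/h (kJ/s): roach 3, bleak 1.43, gudgeon 1.1. Include each in turn until the next type's E/h falls below the running intake rate.
Rate on top 1: 0.5186. bleak: 1.43 > 0.5186 → include.
Rate on top 2: 0.5439. gudgeon: 1.1 > 0.5439 → include.
Optimal diet: roach, bleak, gudgeon — 3 of 3 types.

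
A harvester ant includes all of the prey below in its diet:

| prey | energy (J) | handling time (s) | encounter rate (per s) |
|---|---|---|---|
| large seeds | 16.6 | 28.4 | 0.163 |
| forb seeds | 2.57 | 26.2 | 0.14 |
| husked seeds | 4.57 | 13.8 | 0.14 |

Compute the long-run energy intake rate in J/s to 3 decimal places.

R = (0.163×16.6 + 0.14×2.57 + 0.14×4.57) / (1 + 0.163×28.4 + 0.14×26.2 + 0.14×13.8) = 3.705/11.23 = 0.33 J/s.

0.330 J/s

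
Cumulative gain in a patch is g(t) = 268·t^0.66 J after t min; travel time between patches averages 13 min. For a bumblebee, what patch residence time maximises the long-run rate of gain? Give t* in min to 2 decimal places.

25.24 min

Maximise g(t)/(T+t): set derivative to zero → g'(t)(T+t) = g(t).
g'(t) = 0.66·268·t^-0.34. Setting 0.66·268·t^-0.34 = 268·t^0.66/(13+t) gives 0.66(13+t) = t, so 0.34·t = 0.66×13.
t* = 0.66×13/0.34 = 25.24 min.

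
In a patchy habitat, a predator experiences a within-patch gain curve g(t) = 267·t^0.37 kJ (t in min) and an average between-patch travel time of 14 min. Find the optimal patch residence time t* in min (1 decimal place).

8.2 min

By the marginal value theorem, leave when the instantaneous gain rate g'(t) equals the habitat-wide average g(t)/(T + t).
g'(t) = 0.37·267·t^-0.63. Setting 0.37·267·t^-0.63 = 267·t^0.37/(14+t) gives 0.37(14+t) = t, so 0.63·t = 0.37×14.
t* = 0.37×14/0.63 = 8.222 min.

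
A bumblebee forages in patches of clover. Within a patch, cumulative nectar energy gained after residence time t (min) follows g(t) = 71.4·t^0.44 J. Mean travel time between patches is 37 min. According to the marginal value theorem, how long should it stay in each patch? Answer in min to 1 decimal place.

29.1 min

By the marginal value theorem, leave when the instantaneous gain rate g'(t) equals the habitat-wide average g(t)/(T + t).
g'(t) = 0.44·71.4·t^-0.56. Setting 0.44·71.4·t^-0.56 = 71.4·t^0.44/(37+t) gives 0.44(37+t) = t, so 0.56·t = 0.44×37.
t* = 0.44×37/0.56 = 29.07 min.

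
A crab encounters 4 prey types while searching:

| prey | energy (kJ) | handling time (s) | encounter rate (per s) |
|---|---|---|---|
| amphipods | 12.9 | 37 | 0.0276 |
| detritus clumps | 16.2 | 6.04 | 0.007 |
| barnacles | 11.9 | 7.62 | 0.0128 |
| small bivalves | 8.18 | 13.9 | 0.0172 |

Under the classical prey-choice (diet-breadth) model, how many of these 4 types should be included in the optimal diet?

4

Profitabilities (E/h, kJ/s): detritus clumps 2.68, barnacles 1.56, small bivalves 0.588, amphipods 0.349. Add prey in this order while the next type's profitability exceeds the intake rate on those already taken.
Rate on top 1: 0.1088. barnacles: 1.56 > 0.1088 → include.
Rate on top 2: 0.2331. small bivalves: 0.588 > 0.2331 → include.
Rate on top 3: 0.2947. amphipods: 0.349 > 0.2947 → include.
Optimal diet: detritus clumps, barnacles, small bivalves, amphipods — 4 of 4 types.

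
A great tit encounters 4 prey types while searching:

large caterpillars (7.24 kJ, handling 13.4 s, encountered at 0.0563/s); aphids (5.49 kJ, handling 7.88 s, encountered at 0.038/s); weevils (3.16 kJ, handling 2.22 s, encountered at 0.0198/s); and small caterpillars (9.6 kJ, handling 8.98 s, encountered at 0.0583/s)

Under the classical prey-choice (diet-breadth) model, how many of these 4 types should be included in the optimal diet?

4

Rank by E/h (kJ/s): weevils 1.42, small caterpillars 1.07, aphids 0.697, large caterpillars 0.54. Include each in turn until the next type's E/h falls below the running intake rate.
Rate on top 1: 0.05993. small caterpillars: 1.07 > 0.05993 → include.
Rate on top 2: 0.397. aphids: 0.697 > 0.397 → include.
Rate on top 3: 0.445. large caterpillars: 0.54 > 0.445 → include.
Optimal diet: weevils, small caterpillars, aphids, large caterpillars — 4 of 4 types.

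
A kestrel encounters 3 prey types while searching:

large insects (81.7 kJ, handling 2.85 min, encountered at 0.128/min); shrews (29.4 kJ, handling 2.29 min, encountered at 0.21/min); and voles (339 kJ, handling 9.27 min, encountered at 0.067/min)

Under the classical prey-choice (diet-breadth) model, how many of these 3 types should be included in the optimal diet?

E/h in descending order: voles 36.6, large insects 28.7, shrews 12.8 kJ/min. The optimal diet is the largest prefix of this list for which every included type satisfies E_i/h_i > R on the types above it.
Rate on top 1: 14.01. large insects: 28.7 > 14.01 → include.
Rate on top 2: 16.7. shrews: 12.8 < 16.7 → exclude; stop.
Optimal diet: voles, large insects — 2 of 3 types.

2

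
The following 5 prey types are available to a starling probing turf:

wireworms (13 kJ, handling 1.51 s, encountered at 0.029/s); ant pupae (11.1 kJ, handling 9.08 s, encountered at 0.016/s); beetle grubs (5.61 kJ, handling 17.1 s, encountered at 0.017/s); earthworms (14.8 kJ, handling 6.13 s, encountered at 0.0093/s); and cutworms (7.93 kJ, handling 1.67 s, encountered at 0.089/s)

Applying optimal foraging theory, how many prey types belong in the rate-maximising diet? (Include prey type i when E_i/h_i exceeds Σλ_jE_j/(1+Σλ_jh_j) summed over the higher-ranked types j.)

4

E/h in descending order: wireworms 8.61, cutworms 4.75, earthworms 2.41, ant pupae 1.22, beetle grubs 0.328 kJ/s. The optimal diet is the largest prefix of this list for which every included type satisfies E_i/h_i > R on the types above it.
Rate on top 1: 0.3612. cutworms: 4.75 > 0.3612 → include.
Rate on top 2: 0.908. earthworms: 2.41 > 0.908 → include.
Rate on top 3: 0.9768. ant pupae: 1.22 > 0.9768 → include.
Rate on top 4: 1.002. beetle grubs: 0.328 < 1.002 → exclude; stop.
Optimal diet: wireworms, cutworms, earthworms, ant pupae — 4 of 5 types.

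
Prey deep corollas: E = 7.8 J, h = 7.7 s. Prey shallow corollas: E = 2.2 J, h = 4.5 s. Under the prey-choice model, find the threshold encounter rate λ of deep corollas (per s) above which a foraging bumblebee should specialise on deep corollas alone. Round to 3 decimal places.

0.121 per s

The zero-one rule: include shallow corollas iff E₂/h₂ > λE₁/(1+λh₁). Equality gives the switch point.
λE₁h₂ = E₂ + λE₂h₁ ⇒ λ = E₂/(E₁h₂ − E₂h₁) = 2.2/(35.1 − 16.94) = 0.1211 per s.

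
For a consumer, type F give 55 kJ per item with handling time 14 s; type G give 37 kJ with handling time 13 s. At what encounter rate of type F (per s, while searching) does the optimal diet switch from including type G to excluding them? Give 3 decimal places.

The zero-one rule: include type G iff E₂/h₂ > λE₁/(1+λh₁). Equality gives the switch point.
λE₁h₂ = E₂ + λE₂h₁ ⇒ λ = E₂/(E₁h₂ − E₂h₁) = 37/(715 − 518) = 0.1878 per s.

0.188 per s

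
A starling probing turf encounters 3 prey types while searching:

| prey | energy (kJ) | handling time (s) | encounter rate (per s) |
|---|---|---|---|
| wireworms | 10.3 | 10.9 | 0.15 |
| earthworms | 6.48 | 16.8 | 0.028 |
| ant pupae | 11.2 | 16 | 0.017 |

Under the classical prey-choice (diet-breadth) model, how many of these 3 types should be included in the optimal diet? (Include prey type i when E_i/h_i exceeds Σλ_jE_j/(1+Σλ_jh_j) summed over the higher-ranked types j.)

2

Rank by E/h (kJ/s): wireworms 0.945, ant pupae 0.7, earthworms 0.386. Include each in turn until the next type's E/h falls below the running intake rate.
Rate on top 1: 0.5863. ant pupae: 0.7 > 0.5863 → include.
Rate on top 2: 0.597. earthworms: 0.386 < 0.597 → exclude; stop.
Optimal diet: wireworms, ant pupae — 2 of 3 types.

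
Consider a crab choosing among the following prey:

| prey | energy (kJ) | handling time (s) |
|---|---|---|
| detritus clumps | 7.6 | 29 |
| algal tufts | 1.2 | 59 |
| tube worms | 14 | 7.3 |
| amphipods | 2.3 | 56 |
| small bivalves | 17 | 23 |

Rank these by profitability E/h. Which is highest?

Profitability E/h (kJ/s): detritus clumps = 7.6/29 = 0.262, algal tufts = 1.2/59 = 0.0203, tube worms = 14/7.3 = 1.92, amphipods = 2.3/56 = 0.0411, small bivalves = 17/23 = 0.739.
Ranked: tube worms > small bivalves > detritus clumps > amphipods > algal tufts.

tube worms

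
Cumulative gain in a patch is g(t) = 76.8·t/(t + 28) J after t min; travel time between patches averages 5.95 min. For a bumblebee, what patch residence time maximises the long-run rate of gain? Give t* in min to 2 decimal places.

12.91 min

By the marginal value theorem, leave when the instantaneous gain rate g'(t) equals the habitat-wide average g(t)/(T + t).
g'(t) = 76.8·28/(t + 28)². Setting 76.8·28/(t+28)² = 76.8t/[(t+28)(5.95+t)] gives 28(5.95+t) = t(t+28), so t² = 28×5.95 = 166.6.
t* = √166.6 = 12.91 min.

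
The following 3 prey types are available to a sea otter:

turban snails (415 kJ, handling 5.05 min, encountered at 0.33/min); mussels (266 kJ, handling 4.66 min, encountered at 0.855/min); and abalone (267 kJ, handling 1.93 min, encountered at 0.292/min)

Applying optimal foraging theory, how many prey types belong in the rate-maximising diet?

2

Rank by E/h (kJ/min): abalone 138, turban snails 82.2, mussels 57.1. Include each in turn until the next type's E/h falls below the running intake rate.
Rate on top 1: 49.86. turban snails: 82.2 > 49.86 → include.
Rate on top 2: 66.54. mussels: 57.1 < 66.54 → exclude; stop.
Optimal diet: abalone, turban snails — 2 of 3 types.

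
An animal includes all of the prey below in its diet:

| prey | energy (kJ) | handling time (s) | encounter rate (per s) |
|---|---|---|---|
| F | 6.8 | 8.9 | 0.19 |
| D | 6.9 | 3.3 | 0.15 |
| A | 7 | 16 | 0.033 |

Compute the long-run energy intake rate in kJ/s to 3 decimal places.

R = Σλ_iE_i / (1 + Σλ_ih_i)
Numerator: 0.19×6.8 + 0.15×6.9 + 0.033×7 = 2.558
Denominator: 1 + 0.19×8.9 + 0.15×3.3 + 0.033×16 = 3.714
R = 2.558/3.714 = 0.6887 kJ/s

0.689 kJ/s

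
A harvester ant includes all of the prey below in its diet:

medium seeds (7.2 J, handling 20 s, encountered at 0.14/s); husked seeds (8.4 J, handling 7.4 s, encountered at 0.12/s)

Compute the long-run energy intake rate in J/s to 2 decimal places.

0.43 J/s

R = Σλ_iE_i / (1 + Σλ_ih_i)
Numerator: 0.14×7.2 + 0.12×8.4 = 2.016
Denominator: 1 + 0.14×20 + 0.12×7.4 = 4.688
R = 2.016/4.688 = 0.43 J/s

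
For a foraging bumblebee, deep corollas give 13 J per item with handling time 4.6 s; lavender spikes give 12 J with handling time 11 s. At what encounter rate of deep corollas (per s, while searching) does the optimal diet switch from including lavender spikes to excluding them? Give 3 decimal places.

0.137 per s

Drop lavender spikes once their profitability E₂/h₂ falls below the rate achievable on deep corollas alone: E₂/h₂ = λE₁/(1 + λh₁).
Solve for λ: λE₁h₂ = E₂(1 + λh₁) → λ(E₁h₂ − E₂h₁) = E₂ → λ = E₂/(E₁h₂ − E₂h₁).
λ = 12/(13×11 − 12×4.6) = 12/87.8 = 0.1367 per s.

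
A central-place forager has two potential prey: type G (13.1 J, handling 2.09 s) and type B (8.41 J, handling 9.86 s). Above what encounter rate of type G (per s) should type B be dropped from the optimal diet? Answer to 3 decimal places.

0.075 per s

The zero-one rule: include type B iff E₂/h₂ > λE₁/(1+λh₁). Equality gives the switch point.
λE₁h₂ = E₂ + λE₂h₁ ⇒ λ = E₂/(E₁h₂ − E₂h₁) = 8.41/(129.2 − 17.58) = 0.07537 per s.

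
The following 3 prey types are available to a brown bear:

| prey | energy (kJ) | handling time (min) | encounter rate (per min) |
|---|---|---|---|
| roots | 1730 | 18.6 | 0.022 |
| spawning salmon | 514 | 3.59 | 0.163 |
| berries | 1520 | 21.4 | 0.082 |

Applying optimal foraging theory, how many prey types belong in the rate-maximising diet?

E/h in descending order: spawning salmon 143, roots 93, berries 71 kJ/min. The optimal diet is the largest prefix of this list for which every included type satisfies E_i/h_i > R on the types above it.
Rate on top 1: 52.85. roots: 93 > 52.85 → include.
Rate on top 2: 61.09. berries: 71 > 61.09 → include.
Optimal diet: spawning salmon, roots, berries — 3 of 3 types.

3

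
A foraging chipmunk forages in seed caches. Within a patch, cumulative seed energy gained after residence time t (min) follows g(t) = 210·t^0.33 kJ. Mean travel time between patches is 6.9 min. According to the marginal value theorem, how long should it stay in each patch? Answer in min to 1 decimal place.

Optimal t* satisfies g'(t*) = g(t*)/(T + t*).
g'(t) = 0.33·210·t^-0.67. Setting 0.33·210·t^-0.67 = 210·t^0.33/(6.9+t) gives 0.33(6.9+t) = t, so 0.67·t = 0.33×6.9.
t* = 0.33×6.9/0.67 = 3.399 min.

3.4 min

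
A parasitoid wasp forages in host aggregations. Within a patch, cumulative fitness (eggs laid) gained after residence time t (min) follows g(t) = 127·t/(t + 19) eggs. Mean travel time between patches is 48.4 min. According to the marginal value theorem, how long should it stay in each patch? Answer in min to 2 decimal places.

Optimal t* satisfies g'(t*) = g(t*)/(T + t*).
g'(t) = 127·19/(t + 19)². Setting 127·19/(t+19)² = 127t/[(t+19)(48.4+t)] gives 19(48.4+t) = t(t+19), so t² = 19×48.4 = 919.6.
t* = √919.6 = 30.32 min.

30.32 min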